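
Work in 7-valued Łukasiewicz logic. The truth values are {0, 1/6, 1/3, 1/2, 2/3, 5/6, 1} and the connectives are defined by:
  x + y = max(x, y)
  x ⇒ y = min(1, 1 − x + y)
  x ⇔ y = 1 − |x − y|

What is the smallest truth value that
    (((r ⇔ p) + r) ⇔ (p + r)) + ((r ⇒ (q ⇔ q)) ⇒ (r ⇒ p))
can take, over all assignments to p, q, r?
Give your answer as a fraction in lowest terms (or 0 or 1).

Take p = 0, q = 0, r = 1/3:
r ⇔ p = 1/3 ⇔ 0 = 2/3
(r ⇔ p) + r = 2/3 + 1/3 = 2/3
p + r = 0 + 1/3 = 1/3
((r ⇔ p) + r) ⇔ (p + r) = 2/3 ⇔ 1/3 = 2/3
q ⇔ q = 0 ⇔ 0 = 1
r ⇒ (q ⇔ q) = 1/3 ⇒ 1 = 1
r ⇒ p = 1/3 ⇒ 0 = 2/3
(r ⇒ (q ⇔ q)) ⇒ (r ⇒ p) = 1 ⇒ 2/3 = 2/3
(((r ⇔ p) + r) ⇔ (p + r)) + ((r ⇒ (q ⇔ q)) ⇒ (r ⇒ p)) = 2/3 + 2/3 = 2/3
No assignment yields a value below 2/3, so this is the minimum.

2/3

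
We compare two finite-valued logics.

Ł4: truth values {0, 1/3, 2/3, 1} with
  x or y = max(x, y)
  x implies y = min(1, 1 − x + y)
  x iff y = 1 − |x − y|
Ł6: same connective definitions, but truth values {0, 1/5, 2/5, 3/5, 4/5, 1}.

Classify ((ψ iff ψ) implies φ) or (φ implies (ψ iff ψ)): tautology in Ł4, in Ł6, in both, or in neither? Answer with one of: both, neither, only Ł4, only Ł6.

both

In Ł4: every assignment gives 1 — tautology.
In Ł6: every assignment gives 1 — tautology.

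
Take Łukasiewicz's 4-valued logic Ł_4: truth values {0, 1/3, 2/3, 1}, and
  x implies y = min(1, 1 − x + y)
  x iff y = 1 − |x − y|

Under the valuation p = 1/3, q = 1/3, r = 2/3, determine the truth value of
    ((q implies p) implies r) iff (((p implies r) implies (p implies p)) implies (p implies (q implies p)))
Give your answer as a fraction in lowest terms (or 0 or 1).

2/3

q implies p = 1/3 implies 1/3 = 1
(q implies p) implies r = 1 implies 2/3 = 2/3
p implies r = 1/3 implies 2/3 = 1
p implies p = 1/3 implies 1/3 = 1
(p implies r) implies (p implies p) = 1 implies 1 = 1
q implies p = 1/3 implies 1/3 = 1
p implies (q implies p) = 1/3 implies 1 = 1
((p implies r) implies (p implies p)) implies (p implies (q implies p)) = 1 implies 1 = 1
((q implies p) implies r) iff (((p implies r) implies (p implies p)) implies (p implies (q implies p))) = 2/3 iff 1 = 2/3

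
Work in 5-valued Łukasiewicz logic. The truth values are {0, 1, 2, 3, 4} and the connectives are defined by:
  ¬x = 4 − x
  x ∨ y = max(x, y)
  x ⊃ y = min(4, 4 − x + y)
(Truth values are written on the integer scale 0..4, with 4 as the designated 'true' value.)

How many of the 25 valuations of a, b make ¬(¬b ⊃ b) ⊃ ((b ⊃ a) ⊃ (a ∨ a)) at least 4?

value 4: 19 assignments (counts)
value 3: 3 assignments
value 2: 1 assignment
value 1: 1 assignment
value 0: 1 assignment
So 19 of the 25 assignments meet the threshold.

19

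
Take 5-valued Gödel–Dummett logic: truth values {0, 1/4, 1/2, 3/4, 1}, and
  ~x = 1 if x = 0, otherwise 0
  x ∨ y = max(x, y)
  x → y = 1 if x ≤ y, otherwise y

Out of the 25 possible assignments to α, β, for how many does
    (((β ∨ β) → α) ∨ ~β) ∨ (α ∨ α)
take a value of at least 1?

value 1: 15 assignments (counts)
value 3/4: 1 assignment
value 1/2: 2 assignments
value 1/4: 3 assignments
value 0: 4 assignments
So 15 of the 25 assignments meet the threshold.

15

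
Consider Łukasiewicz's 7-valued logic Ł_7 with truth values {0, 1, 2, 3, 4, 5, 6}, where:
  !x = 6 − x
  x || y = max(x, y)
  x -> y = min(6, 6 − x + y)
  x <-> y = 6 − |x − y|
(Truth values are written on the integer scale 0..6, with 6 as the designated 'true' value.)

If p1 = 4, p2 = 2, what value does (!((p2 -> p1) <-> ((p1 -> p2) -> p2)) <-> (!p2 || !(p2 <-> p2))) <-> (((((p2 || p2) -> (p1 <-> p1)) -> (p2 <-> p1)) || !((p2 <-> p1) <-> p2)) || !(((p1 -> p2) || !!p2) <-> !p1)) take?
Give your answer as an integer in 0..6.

p2 -> p1 = 2 -> 4 = 6
p1 -> p2 = 4 -> 2 = 4
(p1 -> p2) -> p2 = 4 -> 2 = 4
(p2 -> p1) <-> ((p1 -> p2) -> p2) = 6 <-> 4 = 4
!((p2 -> p1) <-> ((p1 -> p2) -> p2)) = !4 = 2
!p2 = !2 = 4
p2 <-> p2 = 2 <-> 2 = 6
!(p2 <-> p2) = !6 = 0
!p2 || !(p2 <-> p2) = 4 || 0 = 4
!((p2 -> p1) <-> ((p1 -> p2) -> p2)) <-> (!p2 || !(p2 <-> p2)) = 2 <-> 4 = 4
p2 || p2 = 2 || 2 = 2
p1 <-> p1 = 4 <-> 4 = 6
(p2 || p2) -> (p1 <-> p1) = 2 -> 6 = 6
p2 <-> p1 = 2 <-> 4 = 4
((p2 || p2) -> (p1 <-> p1)) -> (p2 <-> p1) = 6 -> 4 = 4
p2 <-> p1 = 2 <-> 4 = 4
(p2 <-> p1) <-> p2 = 4 <-> 2 = 4
!((p2 <-> p1) <-> p2) = !4 = 2
(((p2 || p2) -> (p1 <-> p1)) -> (p2 <-> p1)) || !((p2 <-> p1) <-> p2) = 4 || 2 = 4
p1 -> p2 = 4 -> 2 = 4
!p2 = !2 = 4
!!p2 = !4 = 2
(p1 -> p2) || !!p2 = 4 || 2 = 4
!p1 = !4 = 2
((p1 -> p2) || !!p2) <-> !p1 = 4 <-> 2 = 4
!(((p1 -> p2) || !!p2) <-> !p1) = !4 = 2
((((p2 || p2) -> (p1 <-> p1)) -> (p2 <-> p1)) || !((p2 <-> p1) <-> p2)) || !(((p1 -> p2) || !!p2) <-> !p1) = 4 || 2 = 4
(!((p2 -> p1) <-> ((p1 -> p2) -> p2)) <-> (!p2 || !(p2 <-> p2))) <-> (((((p2 || p2) -> (p1 <-> p1)) -> (p2 <-> p1)) || !((p2 <-> p1) <-> p2)) || !(((p1 -> p2) || !!p2) <-> !p1)) = 4 <-> 4 = 6

6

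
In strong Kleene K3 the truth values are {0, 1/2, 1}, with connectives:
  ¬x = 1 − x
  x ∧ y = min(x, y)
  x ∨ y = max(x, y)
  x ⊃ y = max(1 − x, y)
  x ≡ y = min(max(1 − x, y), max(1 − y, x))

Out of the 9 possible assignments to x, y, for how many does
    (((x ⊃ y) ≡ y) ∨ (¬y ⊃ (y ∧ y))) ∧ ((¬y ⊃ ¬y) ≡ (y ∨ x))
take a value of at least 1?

4

x = 0, y = 0 ↦ 0  <
x = 0, y = 1/2 ↦ 1/2  <
x = 0, y = 1 ↦ 1  ≥
x = 1/2, y = 0 ↦ 1/2  <
x = 1/2, y = 1/2 ↦ 1/2  <
x = 1/2, y = 1 ↦ 1  ≥
x = 1, y = 0 ↦ 1  ≥
x = 1, y = 1/2 ↦ 1/2  <
x = 1, y = 1 ↦ 1  ≥
So 4 of the 9 assignments meet the threshold.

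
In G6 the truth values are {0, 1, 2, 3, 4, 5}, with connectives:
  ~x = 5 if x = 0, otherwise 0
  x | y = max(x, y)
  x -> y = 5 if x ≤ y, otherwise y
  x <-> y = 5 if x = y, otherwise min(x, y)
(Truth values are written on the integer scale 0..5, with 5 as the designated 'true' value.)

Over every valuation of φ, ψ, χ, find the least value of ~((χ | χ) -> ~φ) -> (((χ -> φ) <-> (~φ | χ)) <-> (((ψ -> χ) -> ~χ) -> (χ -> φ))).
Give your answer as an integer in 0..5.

Take φ = 1, ψ = 0, χ = 1:
χ | χ = 1 | 1 = 1
~φ = ~1 = 0
(χ | χ) -> ~φ = 1 -> 0 = 0
~((χ | χ) -> ~φ) = ~0 = 5
χ -> φ = 1 -> 1 = 5
~φ = ~1 = 0
~φ | χ = 0 | 1 = 1
(χ -> φ) <-> (~φ | χ) = 5 <-> 1 = 1
ψ -> χ = 0 -> 1 = 5
~χ = ~1 = 0
(ψ -> χ) -> ~χ = 5 -> 0 = 0
χ -> φ = 1 -> 1 = 5
((ψ -> χ) -> ~χ) -> (χ -> φ) = 0 -> 5 = 5
((χ -> φ) <-> (~φ | χ)) <-> (((ψ -> χ) -> ~χ) -> (χ -> φ)) = 1 <-> 5 = 1
~((χ | χ) -> ~φ) -> (((χ -> φ) <-> (~φ | χ)) <-> (((ψ -> χ) -> ~χ) -> (χ -> φ))) = 5 -> 1 = 1
No assignment yields a value below 1, so this is the minimum.

1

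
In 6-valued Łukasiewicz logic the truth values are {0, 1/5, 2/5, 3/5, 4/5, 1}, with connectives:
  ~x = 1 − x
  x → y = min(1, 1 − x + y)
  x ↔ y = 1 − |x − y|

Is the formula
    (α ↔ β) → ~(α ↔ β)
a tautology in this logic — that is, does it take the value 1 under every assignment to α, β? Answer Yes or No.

No

Counterexample: take α = 0, β = 0.
α ↔ β = 0 ↔ 0 = 1
~(α ↔ β) = ~1 = 0
(α ↔ β) → ~(α ↔ β) = 1 → 0 = 0
This gives 0 ≠ 1.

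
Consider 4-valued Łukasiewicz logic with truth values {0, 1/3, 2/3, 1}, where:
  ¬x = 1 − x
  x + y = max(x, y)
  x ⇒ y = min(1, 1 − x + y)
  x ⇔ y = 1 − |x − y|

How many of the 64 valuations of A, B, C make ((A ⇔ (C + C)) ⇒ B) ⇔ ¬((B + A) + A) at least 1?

9

value 1: 9 assignments (counts)
value 2/3: 17 assignments
value 1/3: 15 assignments
value 0: 23 assignments
So 9 of the 64 assignments meet the threshold.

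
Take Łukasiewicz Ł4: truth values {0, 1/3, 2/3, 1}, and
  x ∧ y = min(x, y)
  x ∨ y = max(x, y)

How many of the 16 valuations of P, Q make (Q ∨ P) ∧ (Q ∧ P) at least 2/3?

P = 0, Q = 0 ↦ 0  <
P = 0, Q = 1/3 ↦ 0  <
P = 0, Q = 2/3 ↦ 0  <
P = 0, Q = 1 ↦ 0  <
P = 1/3, Q = 0 ↦ 0  <
P = 1/3, Q = 1/3 ↦ 1/3  <
P = 1/3, Q = 2/3 ↦ 1/3  <
P = 1/3, Q = 1 ↦ 1/3  <
P = 2/3, Q = 0 ↦ 0  <
P = 2/3, Q = 1/3 ↦ 1/3  <
P = 2/3, Q = 2/3 ↦ 2/3  ≥
P = 2/3, Q = 1 ↦ 2/3  ≥
P = 1, Q = 0 ↦ 0  <
P = 1, Q = 1/3 ↦ 1/3  <
P = 1, Q = 2/3 ↦ 2/3  ≥
P = 1, Q = 1 ↦ 1  ≥
So 4 of the 16 assignments meet the threshold.

4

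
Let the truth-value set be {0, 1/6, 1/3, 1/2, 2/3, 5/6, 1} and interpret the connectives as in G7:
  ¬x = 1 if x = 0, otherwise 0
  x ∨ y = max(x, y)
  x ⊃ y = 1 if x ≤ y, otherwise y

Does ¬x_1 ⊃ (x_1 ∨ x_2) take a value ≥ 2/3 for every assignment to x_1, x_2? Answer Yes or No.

No

Counterexample: take x_1 = 0, x_2 = 0.
¬x_1 = ¬0 = 1
x_1 ∨ x_2 = 0 ∨ 0 = 0
¬x_1 ⊃ (x_1 ∨ x_2) = 1 ⊃ 0 = 0
This gives 0, which is below 2/3.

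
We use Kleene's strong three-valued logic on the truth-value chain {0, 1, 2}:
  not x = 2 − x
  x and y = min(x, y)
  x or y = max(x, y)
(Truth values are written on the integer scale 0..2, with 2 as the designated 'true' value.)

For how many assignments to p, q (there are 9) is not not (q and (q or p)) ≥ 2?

3

p = 0, q = 0 ↦ 0  <
p = 0, q = 1 ↦ 1  <
p = 0, q = 2 ↦ 2  ≥
p = 1, q = 0 ↦ 0  <
p = 1, q = 1 ↦ 1  <
p = 1, q = 2 ↦ 2  ≥
p = 2, q = 0 ↦ 0  <
p = 2, q = 1 ↦ 1  <
p = 2, q = 2 ↦ 2  ≥
So 3 of the 9 assignments meet the threshold.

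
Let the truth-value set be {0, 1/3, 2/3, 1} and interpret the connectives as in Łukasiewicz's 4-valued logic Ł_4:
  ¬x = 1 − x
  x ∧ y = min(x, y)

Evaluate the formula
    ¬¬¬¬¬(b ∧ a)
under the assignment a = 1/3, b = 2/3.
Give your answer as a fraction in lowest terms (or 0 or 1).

2/3

b ∧ a = 2/3 ∧ 1/3 = 1/3
¬(b ∧ a) = ¬1/3 = 2/3
¬¬(b ∧ a) = ¬2/3 = 1/3
¬¬¬(b ∧ a) = ¬1/3 = 2/3
¬¬¬¬(b ∧ a) = ¬2/3 = 1/3
¬¬¬¬¬(b ∧ a) = ¬1/3 = 2/3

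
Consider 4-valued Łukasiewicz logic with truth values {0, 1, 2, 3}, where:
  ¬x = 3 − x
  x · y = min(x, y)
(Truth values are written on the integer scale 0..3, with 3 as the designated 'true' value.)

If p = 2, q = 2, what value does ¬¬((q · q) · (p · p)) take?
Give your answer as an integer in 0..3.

q · q = 2 · 2 = 2
p · p = 2 · 2 = 2
(q · q) · (p · p) = 2 · 2 = 2
¬((q · q) · (p · p)) = ¬2 = 1
¬¬((q · q) · (p · p)) = ¬1 = 2

2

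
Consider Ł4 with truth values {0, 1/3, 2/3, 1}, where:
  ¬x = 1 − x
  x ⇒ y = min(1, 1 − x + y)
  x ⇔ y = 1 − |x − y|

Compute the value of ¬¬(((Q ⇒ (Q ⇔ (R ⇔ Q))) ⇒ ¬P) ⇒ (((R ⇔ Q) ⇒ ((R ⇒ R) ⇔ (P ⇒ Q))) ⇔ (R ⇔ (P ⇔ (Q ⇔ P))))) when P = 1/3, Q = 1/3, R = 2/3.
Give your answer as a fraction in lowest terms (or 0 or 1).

R ⇔ Q = 2/3 ⇔ 1/3 = 2/3
Q ⇔ (R ⇔ Q) = 1/3 ⇔ 2/3 = 2/3
Q ⇒ (Q ⇔ (R ⇔ Q)) = 1/3 ⇒ 2/3 = 1
¬P = ¬1/3 = 2/3
(Q ⇒ (Q ⇔ (R ⇔ Q))) ⇒ ¬P = 1 ⇒ 2/3 = 2/3
R ⇔ Q = 2/3 ⇔ 1/3 = 2/3
R ⇒ R = 2/3 ⇒ 2/3 = 1
P ⇒ Q = 1/3 ⇒ 1/3 = 1
(R ⇒ R) ⇔ (P ⇒ Q) = 1 ⇔ 1 = 1
(R ⇔ Q) ⇒ ((R ⇒ R) ⇔ (P ⇒ Q)) = 2/3 ⇒ 1 = 1
Q ⇔ P = 1/3 ⇔ 1/3 = 1
P ⇔ (Q ⇔ P) = 1/3 ⇔ 1 = 1/3
R ⇔ (P ⇔ (Q ⇔ P)) = 2/3 ⇔ 1/3 = 2/3
((R ⇔ Q) ⇒ ((R ⇒ R) ⇔ (P ⇒ Q))) ⇔ (R ⇔ (P ⇔ (Q ⇔ P))) = 1 ⇔ 2/3 = 2/3
((Q ⇒ (Q ⇔ (R ⇔ Q))) ⇒ ¬P) ⇒ (((R ⇔ Q) ⇒ ((R ⇒ R) ⇔ (P ⇒ Q))) ⇔ (R ⇔ (P ⇔ (Q ⇔ P)))) = 2/3 ⇒ 2/3 = 1
¬(((Q ⇒ (Q ⇔ (R ⇔ Q))) ⇒ ¬P) ⇒ (((R ⇔ Q) ⇒ ((R ⇒ R) ⇔ (P ⇒ Q))) ⇔ (R ⇔ (P ⇔ (Q ⇔ P))))) = ¬1 = 0
¬¬(((Q ⇒ (Q ⇔ (R ⇔ Q))) ⇒ ¬P) ⇒ (((R ⇔ Q) ⇒ ((R ⇒ R) ⇔ (P ⇒ Q))) ⇔ (R ⇔ (P ⇔ (Q ⇔ P))))) = ¬0 = 1

1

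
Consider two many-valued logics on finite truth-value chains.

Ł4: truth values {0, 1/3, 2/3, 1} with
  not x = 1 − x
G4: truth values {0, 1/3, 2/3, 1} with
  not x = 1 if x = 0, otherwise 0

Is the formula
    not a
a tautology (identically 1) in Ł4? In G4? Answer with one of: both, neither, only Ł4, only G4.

neither

In Ł4: at a = 1/3 the value is 2/3 — not a tautology.
In G4: at a = 1/3 the value is 0 — not a tautology.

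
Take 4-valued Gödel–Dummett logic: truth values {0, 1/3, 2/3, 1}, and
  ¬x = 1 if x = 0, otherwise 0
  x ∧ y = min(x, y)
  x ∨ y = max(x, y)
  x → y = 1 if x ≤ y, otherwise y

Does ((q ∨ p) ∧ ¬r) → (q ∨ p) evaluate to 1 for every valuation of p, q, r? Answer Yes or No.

Yes

At p = 1, q = 2/3, r = 0, for instance:
q ∨ p = 2/3 ∨ 1 = 1
¬r = ¬0 = 1
(q ∨ p) ∧ ¬r = 1 ∧ 1 = 1
((q ∨ p) ∧ ¬r) → (q ∨ p) = 1 → 1 = 1
and checking the remaining 63 assignments likewise gives ≥ 1 in every case.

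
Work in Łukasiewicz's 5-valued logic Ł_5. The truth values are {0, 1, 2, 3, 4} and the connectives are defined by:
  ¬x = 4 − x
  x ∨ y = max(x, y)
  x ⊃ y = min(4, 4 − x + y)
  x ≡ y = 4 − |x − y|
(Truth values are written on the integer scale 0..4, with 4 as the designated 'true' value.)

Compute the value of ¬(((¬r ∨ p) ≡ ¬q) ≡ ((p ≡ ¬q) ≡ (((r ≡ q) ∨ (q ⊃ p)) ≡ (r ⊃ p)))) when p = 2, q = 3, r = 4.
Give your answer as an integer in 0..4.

1

¬r = ¬4 = 0
¬r ∨ p = 0 ∨ 2 = 2
¬q = ¬3 = 1
(¬r ∨ p) ≡ ¬q = 2 ≡ 1 = 3
¬q = ¬3 = 1
p ≡ ¬q = 2 ≡ 1 = 3
r ≡ q = 4 ≡ 3 = 3
q ⊃ p = 3 ⊃ 2 = 3
(r ≡ q) ∨ (q ⊃ p) = 3 ∨ 3 = 3
r ⊃ p = 4 ⊃ 2 = 2
((r ≡ q) ∨ (q ⊃ p)) ≡ (r ⊃ p) = 3 ≡ 2 = 3
(p ≡ ¬q) ≡ (((r ≡ q) ∨ (q ⊃ p)) ≡ (r ⊃ p)) = 3 ≡ 3 = 4
((¬r ∨ p) ≡ ¬q) ≡ ((p ≡ ¬q) ≡ (((r ≡ q) ∨ (q ⊃ p)) ≡ (r ⊃ p))) = 3 ≡ 4 = 3
¬(((¬r ∨ p) ≡ ¬q) ≡ ((p ≡ ¬q) ≡ (((r ≡ q) ∨ (q ⊃ p)) ≡ (r ⊃ p)))) = ¬3 = 1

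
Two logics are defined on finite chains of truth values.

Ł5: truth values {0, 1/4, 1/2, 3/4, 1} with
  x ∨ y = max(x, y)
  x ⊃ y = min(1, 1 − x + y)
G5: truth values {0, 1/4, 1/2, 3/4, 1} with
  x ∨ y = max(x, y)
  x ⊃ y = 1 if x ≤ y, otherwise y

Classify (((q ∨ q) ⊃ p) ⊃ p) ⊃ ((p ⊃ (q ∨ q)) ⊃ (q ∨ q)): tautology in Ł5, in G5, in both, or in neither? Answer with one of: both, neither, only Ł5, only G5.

only Ł5

In Ł5: every assignment gives 1 — tautology.
In G5: at p = 0, q = 1/4 the value is 1/4 — not a tautology.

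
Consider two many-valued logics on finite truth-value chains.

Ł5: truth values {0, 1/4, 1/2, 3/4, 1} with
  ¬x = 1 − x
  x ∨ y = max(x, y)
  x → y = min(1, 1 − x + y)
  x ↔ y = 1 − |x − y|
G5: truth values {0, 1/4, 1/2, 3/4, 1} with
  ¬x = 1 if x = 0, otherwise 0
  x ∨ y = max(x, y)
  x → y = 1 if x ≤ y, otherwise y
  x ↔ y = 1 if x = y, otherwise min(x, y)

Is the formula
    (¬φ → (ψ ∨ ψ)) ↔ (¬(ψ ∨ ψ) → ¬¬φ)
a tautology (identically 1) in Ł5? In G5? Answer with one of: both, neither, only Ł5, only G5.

In Ł5: every assignment gives 1 — tautology.
In G5: at φ = 0, ψ = 1/4 the value is 1/4 — not a tautology.

only Ł5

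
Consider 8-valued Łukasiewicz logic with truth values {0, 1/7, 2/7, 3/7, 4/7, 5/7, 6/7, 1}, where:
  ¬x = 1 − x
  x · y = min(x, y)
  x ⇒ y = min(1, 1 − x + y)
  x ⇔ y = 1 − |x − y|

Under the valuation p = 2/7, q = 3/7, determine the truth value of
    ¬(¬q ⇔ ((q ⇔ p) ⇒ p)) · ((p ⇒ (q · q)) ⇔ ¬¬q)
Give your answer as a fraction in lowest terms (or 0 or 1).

¬q = ¬3/7 = 4/7
q ⇔ p = 3/7 ⇔ 2/7 = 6/7
(q ⇔ p) ⇒ p = 6/7 ⇒ 2/7 = 3/7
¬q ⇔ ((q ⇔ p) ⇒ p) = 4/7 ⇔ 3/7 = 6/7
¬(¬q ⇔ ((q ⇔ p) ⇒ p)) = ¬6/7 = 1/7
q · q = 3/7 · 3/7 = 3/7
p ⇒ (q · q) = 2/7 ⇒ 3/7 = 1
¬q = ¬3/7 = 4/7
¬¬q = ¬4/7 = 3/7
(p ⇒ (q · q)) ⇔ ¬¬q = 1 ⇔ 3/7 = 3/7
¬(¬q ⇔ ((q ⇔ p) ⇒ p)) · ((p ⇒ (q · q)) ⇔ ¬¬q) = 1/7 · 3/7 = 1/7

1/7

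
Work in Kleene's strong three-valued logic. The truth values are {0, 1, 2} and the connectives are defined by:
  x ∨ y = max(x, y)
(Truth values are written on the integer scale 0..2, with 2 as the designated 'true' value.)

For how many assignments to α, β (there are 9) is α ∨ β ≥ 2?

5

α = 0, β = 0 ↦ 0  <
α = 0, β = 1 ↦ 1  <
α = 0, β = 2 ↦ 2  ≥
α = 1, β = 0 ↦ 1  <
α = 1, β = 1 ↦ 1  <
α = 1, β = 2 ↦ 2  ≥
α = 2, β = 0 ↦ 2  ≥
α = 2, β = 1 ↦ 2  ≥
α = 2, β = 2 ↦ 2  ≥
So 5 of the 9 assignments meet the threshold.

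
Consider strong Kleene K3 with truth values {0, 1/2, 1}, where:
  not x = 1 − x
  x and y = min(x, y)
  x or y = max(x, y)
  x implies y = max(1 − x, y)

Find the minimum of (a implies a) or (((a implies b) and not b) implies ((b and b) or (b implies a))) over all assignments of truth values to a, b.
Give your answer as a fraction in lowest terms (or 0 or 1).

Take a = 1/2, b = 1/2:
a implies a = 1/2 implies 1/2 = 1/2
a implies b = 1/2 implies 1/2 = 1/2
not b = not 1/2 = 1/2
(a implies b) and not b = 1/2 and 1/2 = 1/2
b and b = 1/2 and 1/2 = 1/2
b implies a = 1/2 implies 1/2 = 1/2
(b and b) or (b implies a) = 1/2 or 1/2 = 1/2
((a implies b) and not b) implies ((b and b) or (b implies a)) = 1/2 implies 1/2 = 1/2
(a implies a) or (((a implies b) and not b) implies ((b and b) or (b implies a))) = 1/2 or 1/2 = 1/2
No assignment yields a value below 1/2, so this is the minimum.

1/2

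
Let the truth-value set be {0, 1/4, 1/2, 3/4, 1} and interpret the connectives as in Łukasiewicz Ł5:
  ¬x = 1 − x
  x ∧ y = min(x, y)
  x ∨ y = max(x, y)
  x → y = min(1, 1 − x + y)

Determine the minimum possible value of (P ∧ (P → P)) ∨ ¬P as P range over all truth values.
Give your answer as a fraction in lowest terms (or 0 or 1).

Take P = 1/2:
P → P = 1/2 → 1/2 = 1
P ∧ (P → P) = 1/2 ∧ 1 = 1/2
¬P = ¬1/2 = 1/2
(P ∧ (P → P)) ∨ ¬P = 1/2 ∨ 1/2 = 1/2
No assignment yields a value below 1/2, so this is the minimum.

1/2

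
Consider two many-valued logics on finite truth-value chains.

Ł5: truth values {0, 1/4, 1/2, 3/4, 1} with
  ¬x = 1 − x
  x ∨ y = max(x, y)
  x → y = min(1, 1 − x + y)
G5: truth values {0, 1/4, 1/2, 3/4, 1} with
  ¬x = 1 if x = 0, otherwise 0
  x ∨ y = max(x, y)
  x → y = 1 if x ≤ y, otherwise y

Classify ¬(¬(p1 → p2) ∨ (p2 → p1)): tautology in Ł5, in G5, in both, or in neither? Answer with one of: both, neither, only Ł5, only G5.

In Ł5: at p1 = 0, p2 = 0 the value is 0 — not a tautology.
In G5: at p1 = 0, p2 = 0 the value is 0 — not a tautology.

neither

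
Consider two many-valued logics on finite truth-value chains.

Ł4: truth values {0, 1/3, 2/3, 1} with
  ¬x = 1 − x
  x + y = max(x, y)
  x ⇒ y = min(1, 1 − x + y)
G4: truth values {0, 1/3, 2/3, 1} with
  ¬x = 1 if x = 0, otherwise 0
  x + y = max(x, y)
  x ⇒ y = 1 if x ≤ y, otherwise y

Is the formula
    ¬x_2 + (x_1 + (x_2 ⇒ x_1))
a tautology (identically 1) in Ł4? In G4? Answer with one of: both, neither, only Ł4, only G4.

In Ł4: at x_1 = 0, x_2 = 1/3 the value is 2/3 — not a tautology.
In G4: at x_1 = 0, x_2 = 1/3 the value is 0 — not a tautology.

neither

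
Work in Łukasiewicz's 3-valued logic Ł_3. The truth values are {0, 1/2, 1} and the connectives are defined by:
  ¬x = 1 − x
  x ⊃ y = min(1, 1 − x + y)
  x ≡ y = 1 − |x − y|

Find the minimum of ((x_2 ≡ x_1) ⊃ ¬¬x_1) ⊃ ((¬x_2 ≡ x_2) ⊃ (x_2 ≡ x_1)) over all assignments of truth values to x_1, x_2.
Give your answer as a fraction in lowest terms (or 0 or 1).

1/2

Take x_1 = 1, x_2 = 1/2:
x_2 ≡ x_1 = 1/2 ≡ 1 = 1/2
¬x_1 = ¬1 = 0
¬¬x_1 = ¬0 = 1
(x_2 ≡ x_1) ⊃ ¬¬x_1 = 1/2 ⊃ 1 = 1
¬x_2 = ¬1/2 = 1/2
¬x_2 ≡ x_2 = 1/2 ≡ 1/2 = 1
x_2 ≡ x_1 = 1/2 ≡ 1 = 1/2
(¬x_2 ≡ x_2) ⊃ (x_2 ≡ x_1) = 1 ⊃ 1/2 = 1/2
((x_2 ≡ x_1) ⊃ ¬¬x_1) ⊃ ((¬x_2 ≡ x_2) ⊃ (x_2 ≡ x_1)) = 1 ⊃ 1/2 = 1/2
No assignment yields a value below 1/2, so this is the minimum.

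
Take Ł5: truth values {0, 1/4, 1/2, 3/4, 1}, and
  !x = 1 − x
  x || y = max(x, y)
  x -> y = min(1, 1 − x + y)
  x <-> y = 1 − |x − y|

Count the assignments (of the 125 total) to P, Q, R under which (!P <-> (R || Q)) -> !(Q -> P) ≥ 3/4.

57

value 1: 39 assignments (counts)
value 3/4: 18 assignments (counts)
value 1/2: 34 assignments
value 1/4: 22 assignments
value 0: 12 assignments
So 57 of the 125 assignments meet the threshold.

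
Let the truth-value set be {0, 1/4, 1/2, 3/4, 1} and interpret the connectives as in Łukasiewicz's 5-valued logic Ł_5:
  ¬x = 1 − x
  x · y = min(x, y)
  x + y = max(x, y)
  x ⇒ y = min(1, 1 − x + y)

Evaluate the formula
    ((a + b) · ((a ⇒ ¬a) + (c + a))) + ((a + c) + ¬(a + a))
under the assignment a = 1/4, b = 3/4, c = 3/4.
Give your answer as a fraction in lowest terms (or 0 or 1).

a + b = 1/4 + 3/4 = 3/4
¬a = ¬1/4 = 3/4
a ⇒ ¬a = 1/4 ⇒ 3/4 = 1
c + a = 3/4 + 1/4 = 3/4
(a ⇒ ¬a) + (c + a) = 1 + 3/4 = 1
(a + b) · ((a ⇒ ¬a) + (c + a)) = 3/4 · 1 = 3/4
a + c = 1/4 + 3/4 = 3/4
a + a = 1/4 + 1/4 = 1/4
¬(a + a) = ¬1/4 = 3/4
(a + c) + ¬(a + a) = 3/4 + 3/4 = 3/4
((a + b) · ((a ⇒ ¬a) + (c + a))) + ((a + c) + ¬(a + a)) = 3/4 + 3/4 = 3/4

3/4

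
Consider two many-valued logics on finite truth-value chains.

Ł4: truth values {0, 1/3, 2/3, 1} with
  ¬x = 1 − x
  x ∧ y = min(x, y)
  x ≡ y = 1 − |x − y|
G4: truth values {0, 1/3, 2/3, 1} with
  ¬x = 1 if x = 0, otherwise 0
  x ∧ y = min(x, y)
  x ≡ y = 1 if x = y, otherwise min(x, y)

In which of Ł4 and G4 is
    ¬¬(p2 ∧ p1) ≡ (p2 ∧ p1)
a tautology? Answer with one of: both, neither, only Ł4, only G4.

In Ł4: every assignment gives 1 — tautology.
In G4: at p1 = 1/3, p2 = 1/3 the value is 1/3 — not a tautology.

only Ł4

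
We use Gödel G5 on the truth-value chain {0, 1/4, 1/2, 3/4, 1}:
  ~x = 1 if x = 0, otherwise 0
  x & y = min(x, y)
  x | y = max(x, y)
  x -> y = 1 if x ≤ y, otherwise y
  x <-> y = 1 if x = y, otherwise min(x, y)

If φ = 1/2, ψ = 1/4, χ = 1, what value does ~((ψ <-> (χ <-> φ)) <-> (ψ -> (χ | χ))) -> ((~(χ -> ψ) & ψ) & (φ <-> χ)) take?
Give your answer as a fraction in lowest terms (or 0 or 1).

χ <-> φ = 1 <-> 1/2 = 1/2
ψ <-> (χ <-> φ) = 1/4 <-> 1/2 = 1/4
χ | χ = 1 | 1 = 1
ψ -> (χ | χ) = 1/4 -> 1 = 1
(ψ <-> (χ <-> φ)) <-> (ψ -> (χ | χ)) = 1/4 <-> 1 = 1/4
~((ψ <-> (χ <-> φ)) <-> (ψ -> (χ | χ))) = ~1/4 = 0
χ -> ψ = 1 -> 1/4 = 1/4
~(χ -> ψ) = ~1/4 = 0
~(χ -> ψ) & ψ = 0 & 1/4 = 0
φ <-> χ = 1/2 <-> 1 = 1/2
(~(χ -> ψ) & ψ) & (φ <-> χ) = 0 & 1/2 = 0
~((ψ <-> (χ <-> φ)) <-> (ψ -> (χ | χ))) -> ((~(χ -> ψ) & ψ) & (φ <-> χ)) = 0 -> 0 = 1

1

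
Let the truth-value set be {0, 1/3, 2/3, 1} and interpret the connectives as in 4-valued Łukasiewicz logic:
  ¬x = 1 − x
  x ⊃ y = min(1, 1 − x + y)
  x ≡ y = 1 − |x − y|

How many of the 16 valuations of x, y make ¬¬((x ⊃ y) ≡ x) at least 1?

x = 0, y = 0 ↦ 0  <
x = 0, y = 1/3 ↦ 0  <
x = 0, y = 2/3 ↦ 0  <
x = 0, y = 1 ↦ 0  <
x = 1/3, y = 0 ↦ 2/3  <
x = 1/3, y = 1/3 ↦ 1/3  <
x = 1/3, y = 2/3 ↦ 1/3  <
x = 1/3, y = 1 ↦ 1/3  <
x = 2/3, y = 0 ↦ 2/3  <
x = 2/3, y = 1/3 ↦ 1  ≥
x = 2/3, y = 2/3 ↦ 2/3  <
x = 2/3, y = 1 ↦ 2/3  <
x = 1, y = 0 ↦ 0  <
x = 1, y = 1/3 ↦ 1/3  <
x = 1, y = 2/3 ↦ 2/3  <
x = 1, y = 1 ↦ 1  ≥
So 2 of the 16 assignments meet the threshold.

2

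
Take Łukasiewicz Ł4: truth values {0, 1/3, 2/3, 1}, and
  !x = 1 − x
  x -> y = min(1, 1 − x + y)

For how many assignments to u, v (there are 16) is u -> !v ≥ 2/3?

u = 0, v = 0 ↦ 1  ≥
u = 0, v = 1/3 ↦ 1  ≥
u = 0, v = 2/3 ↦ 1  ≥
u = 0, v = 1 ↦ 1  ≥
u = 1/3, v = 0 ↦ 1  ≥
u = 1/3, v = 1/3 ↦ 1  ≥
u = 1/3, v = 2/3 ↦ 1  ≥
u = 1/3, v = 1 ↦ 2/3  ≥
u = 2/3, v = 0 ↦ 1  ≥
u = 2/3, v = 1/3 ↦ 1  ≥
u = 2/3, v = 2/3 ↦ 2/3  ≥
u = 2/3, v = 1 ↦ 1/3  <
u = 1, v = 0 ↦ 1  ≥
u = 1, v = 1/3 ↦ 2/3  ≥
u = 1, v = 2/3 ↦ 1/3  <
u = 1, v = 1 ↦ 0  <
So 13 of the 16 assignments meet the threshold.

13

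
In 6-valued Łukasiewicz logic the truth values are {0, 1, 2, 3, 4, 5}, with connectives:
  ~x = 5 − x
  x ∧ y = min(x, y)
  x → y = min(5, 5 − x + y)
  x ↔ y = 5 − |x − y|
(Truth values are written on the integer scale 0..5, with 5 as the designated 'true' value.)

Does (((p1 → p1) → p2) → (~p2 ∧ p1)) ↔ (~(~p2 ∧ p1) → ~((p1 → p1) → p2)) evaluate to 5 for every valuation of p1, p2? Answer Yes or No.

At p1 = 4, p2 = 1, for instance:
p1 → p1 = 4 → 4 = 5
(p1 → p1) → p2 = 5 → 1 = 1
~p2 = ~1 = 4
~p2 ∧ p1 = 4 ∧ 4 = 4
((p1 → p1) → p2) → (~p2 ∧ p1) = 1 → 4 = 5
~(~p2 ∧ p1) = ~4 = 1
~((p1 → p1) → p2) = ~1 = 4
~(~p2 ∧ p1) → ~((p1 → p1) → p2) = 1 → 4 = 5
(((p1 → p1) → p2) → (~p2 ∧ p1)) ↔ (~(~p2 ∧ p1) → ~((p1 → p1) → p2)) = 5 ↔ 5 = 5
and checking the remaining 35 assignments likewise gives ≥ 5 in every case.

Yes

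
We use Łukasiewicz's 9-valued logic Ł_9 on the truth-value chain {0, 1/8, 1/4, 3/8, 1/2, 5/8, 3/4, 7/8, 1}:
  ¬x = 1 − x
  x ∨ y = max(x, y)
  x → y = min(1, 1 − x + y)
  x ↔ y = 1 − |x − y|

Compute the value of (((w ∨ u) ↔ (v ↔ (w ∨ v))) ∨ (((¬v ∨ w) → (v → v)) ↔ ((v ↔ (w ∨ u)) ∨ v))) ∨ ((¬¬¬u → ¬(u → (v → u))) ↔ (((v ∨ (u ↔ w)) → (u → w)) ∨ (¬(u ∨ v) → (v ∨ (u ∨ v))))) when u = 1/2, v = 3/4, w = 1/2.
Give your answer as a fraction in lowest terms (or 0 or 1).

w ∨ u = 1/2 ∨ 1/2 = 1/2
w ∨ v = 1/2 ∨ 3/4 = 3/4
v ↔ (w ∨ v) = 3/4 ↔ 3/4 = 1
(w ∨ u) ↔ (v ↔ (w ∨ v)) = 1/2 ↔ 1 = 1/2
¬v = ¬3/4 = 1/4
¬v ∨ w = 1/4 ∨ 1/2 = 1/2
v → v = 3/4 → 3/4 = 1
(¬v ∨ w) → (v → v) = 1/2 → 1 = 1
w ∨ u = 1/2 ∨ 1/2 = 1/2
v ↔ (w ∨ u) = 3/4 ↔ 1/2 = 3/4
(v ↔ (w ∨ u)) ∨ v = 3/4 ∨ 3/4 = 3/4
((¬v ∨ w) → (v → v)) ↔ ((v ↔ (w ∨ u)) ∨ v) = 1 ↔ 3/4 = 3/4
((w ∨ u) ↔ (v ↔ (w ∨ v))) ∨ (((¬v ∨ w) → (v → v)) ↔ ((v ↔ (w ∨ u)) ∨ v)) = 1/2 ∨ 3/4 = 3/4
¬u = ¬1/2 = 1/2
¬¬u = ¬1/2 = 1/2
¬¬¬u = ¬1/2 = 1/2
v → u = 3/4 → 1/2 = 3/4
u → (v → u) = 1/2 → 3/4 = 1
¬(u → (v → u)) = ¬1 = 0
¬¬¬u → ¬(u → (v → u)) = 1/2 → 0 = 1/2
u ↔ w = 1/2 ↔ 1/2 = 1
v ∨ (u ↔ w) = 3/4 ∨ 1 = 1
u → w = 1/2 → 1/2 = 1
(v ∨ (u ↔ w)) → (u → w) = 1 → 1 = 1
u ∨ v = 1/2 ∨ 3/4 = 3/4
¬(u ∨ v) = ¬3/4 = 1/4
u ∨ v = 1/2 ∨ 3/4 = 3/4
v ∨ (u ∨ v) = 3/4 ∨ 3/4 = 3/4
¬(u ∨ v) → (v ∨ (u ∨ v)) = 1/4 → 3/4 = 1
((v ∨ (u ↔ w)) → (u → w)) ∨ (¬(u ∨ v) → (v ∨ (u ∨ v))) = 1 ∨ 1 = 1
(¬¬¬u → ¬(u → (v → u))) ↔ (((v ∨ (u ↔ w)) → (u → w)) ∨ (¬(u ∨ v) → (v ∨ (u ∨ v)))) = 1/2 ↔ 1 = 1/2
(((w ∨ u) ↔ (v ↔ (w ∨ v))) ∨ (((¬v ∨ w) → (v → v)) ↔ ((v ↔ (w ∨ u)) ∨ v))) ∨ ((¬¬¬u → ¬(u → (v → u))) ↔ (((v ∨ (u ↔ w)) → (u → w)) ∨ (¬(u ∨ v) → (v ∨ (u ∨ v))))) = 3/4 ∨ 1/2 = 3/4

3/4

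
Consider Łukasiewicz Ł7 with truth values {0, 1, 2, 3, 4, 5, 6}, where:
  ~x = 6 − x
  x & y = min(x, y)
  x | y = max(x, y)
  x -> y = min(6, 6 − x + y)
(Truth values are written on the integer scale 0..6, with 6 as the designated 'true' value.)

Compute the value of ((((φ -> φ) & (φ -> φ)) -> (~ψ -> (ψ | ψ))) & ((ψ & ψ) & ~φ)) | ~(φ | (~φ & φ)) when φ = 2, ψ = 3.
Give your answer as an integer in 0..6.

φ -> φ = 2 -> 2 = 6
φ -> φ = 2 -> 2 = 6
(φ -> φ) & (φ -> φ) = 6 & 6 = 6
~ψ = ~3 = 3
ψ | ψ = 3 | 3 = 3
~ψ -> (ψ | ψ) = 3 -> 3 = 6
((φ -> φ) & (φ -> φ)) -> (~ψ -> (ψ | ψ)) = 6 -> 6 = 6
ψ & ψ = 3 & 3 = 3
~φ = ~2 = 4
(ψ & ψ) & ~φ = 3 & 4 = 3
(((φ -> φ) & (φ -> φ)) -> (~ψ -> (ψ | ψ))) & ((ψ & ψ) & ~φ) = 6 & 3 = 3
~φ = ~2 = 4
~φ & φ = 4 & 2 = 2
φ | (~φ & φ) = 2 | 2 = 2
~(φ | (~φ & φ)) = ~2 = 4
((((φ -> φ) & (φ -> φ)) -> (~ψ -> (ψ | ψ))) & ((ψ & ψ) & ~φ)) | ~(φ | (~φ & φ)) = 3 | 4 = 4

4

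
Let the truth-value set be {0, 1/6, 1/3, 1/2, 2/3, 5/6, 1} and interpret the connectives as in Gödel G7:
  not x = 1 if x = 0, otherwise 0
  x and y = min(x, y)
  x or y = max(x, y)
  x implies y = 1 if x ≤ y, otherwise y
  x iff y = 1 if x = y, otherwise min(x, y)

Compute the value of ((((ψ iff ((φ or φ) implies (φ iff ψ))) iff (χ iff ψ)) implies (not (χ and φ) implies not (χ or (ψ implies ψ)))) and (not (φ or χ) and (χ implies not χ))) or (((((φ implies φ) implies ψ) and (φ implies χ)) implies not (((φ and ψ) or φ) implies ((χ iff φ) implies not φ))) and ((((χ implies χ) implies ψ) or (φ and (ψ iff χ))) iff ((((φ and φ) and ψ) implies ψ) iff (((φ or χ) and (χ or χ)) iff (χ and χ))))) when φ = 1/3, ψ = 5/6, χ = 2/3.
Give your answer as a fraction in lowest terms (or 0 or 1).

φ or φ = 1/3 or 1/3 = 1/3
φ iff ψ = 1/3 iff 5/6 = 1/3
(φ or φ) implies (φ iff ψ) = 1/3 implies 1/3 = 1
ψ iff ((φ or φ) implies (φ iff ψ)) = 5/6 iff 1 = 5/6
χ iff ψ = 2/3 iff 5/6 = 2/3
(ψ iff ((φ or φ) implies (φ iff ψ))) iff (χ iff ψ) = 5/6 iff 2/3 = 2/3
χ and φ = 2/3 and 1/3 = 1/3
not (χ and φ) = not 1/3 = 0
ψ implies ψ = 5/6 implies 5/6 = 1
χ or (ψ implies ψ) = 2/3 or 1 = 1
not (χ or (ψ implies ψ)) = not 1 = 0
not (χ and φ) implies not (χ or (ψ implies ψ)) = 0 implies 0 = 1
((ψ iff ((φ or φ) implies (φ iff ψ))) iff (χ iff ψ)) implies (not (χ and φ) implies not (χ or (ψ implies ψ))) = 2/3 implies 1 = 1
φ or χ = 1/3 or 2/3 = 2/3
not (φ or χ) = not 2/3 = 0
not χ = not 2/3 = 0
χ implies not χ = 2/3 implies 0 = 0
not (φ or χ) and (χ implies not χ) = 0 and 0 = 0
(((ψ iff ((φ or φ) implies (φ iff ψ))) iff (χ iff ψ)) implies (not (χ and φ) implies not (χ or (ψ implies ψ)))) and (not (φ or χ) and (χ implies not χ)) = 1 and 0 = 0
φ implies φ = 1/3 implies 1/3 = 1
(φ implies φ) implies ψ = 1 implies 5/6 = 5/6
φ implies χ = 1/3 implies 2/3 = 1
((φ implies φ) implies ψ) and (φ implies χ) = 5/6 and 1 = 5/6
φ and ψ = 1/3 and 5/6 = 1/3
(φ and ψ) or φ = 1/3 or 1/3 = 1/3
χ iff φ = 2/3 iff 1/3 = 1/3
not φ = not 1/3 = 0
(χ iff φ) implies not φ = 1/3 implies 0 = 0
((φ and ψ) or φ) implies ((χ iff φ) implies not φ) = 1/3 implies 0 = 0
not (((φ and ψ) or φ) implies ((χ iff φ) implies not φ)) = not 0 = 1
(((φ implies φ) implies ψ) and (φ implies χ)) implies not (((φ and ψ) or φ) implies ((χ iff φ) implies not φ)) = 5/6 implies 1 = 1
χ implies χ = 2/3 implies 2/3 = 1
(χ implies χ) implies ψ = 1 implies 5/6 = 5/6
ψ iff χ = 5/6 iff 2/3 = 2/3
φ and (ψ iff χ) = 1/3 and 2/3 = 1/3
((χ implies χ) implies ψ) or (φ and (ψ iff χ)) = 5/6 or 1/3 = 5/6
φ and φ = 1/3 and 1/3 = 1/3
(φ and φ) and ψ = 1/3 and 5/6 = 1/3
((φ and φ) and ψ) implies ψ = 1/3 implies 5/6 = 1
φ or χ = 1/3 or 2/3 = 2/3
χ or χ = 2/3 or 2/3 = 2/3
(φ or χ) and (χ or χ) = 2/3 and 2/3 = 2/3
χ and χ = 2/3 and 2/3 = 2/3
((φ or χ) and (χ or χ)) iff (χ and χ) = 2/3 iff 2/3 = 1
(((φ and φ) and ψ) implies ψ) iff (((φ or χ) and (χ or χ)) iff (χ and χ)) = 1 iff 1 = 1
(((χ implies χ) implies ψ) or (φ and (ψ iff χ))) iff ((((φ and φ) and ψ) implies ψ) iff (((φ or χ) and (χ or χ)) iff (χ and χ))) = 5/6 iff 1 = 5/6
((((φ implies φ) implies ψ) and (φ implies χ)) implies not (((φ and ψ) or φ) implies ((χ iff φ) implies not φ))) and ((((χ implies χ) implies ψ) or (φ and (ψ iff χ))) iff ((((φ and φ) and ψ) implies ψ) iff (((φ or χ) and (χ or χ)) iff (χ and χ)))) = 1 and 5/6 = 5/6
((((ψ iff ((φ or φ) implies (φ iff ψ))) iff (χ iff ψ)) implies (not (χ and φ) implies not (χ or (ψ implies ψ)))) and (not (φ or χ) and (χ implies not χ))) or (((((φ implies φ) implies ψ) and (φ implies χ)) implies not (((φ and ψ) or φ) implies ((χ iff φ) implies not φ))) and ((((χ implies χ) implies ψ) or (φ and (ψ iff χ))) iff ((((φ and φ) and ψ) implies ψ) iff (((φ or χ) and (χ or χ)) iff (χ and χ))))) = 0 or 5/6 = 5/6

5/6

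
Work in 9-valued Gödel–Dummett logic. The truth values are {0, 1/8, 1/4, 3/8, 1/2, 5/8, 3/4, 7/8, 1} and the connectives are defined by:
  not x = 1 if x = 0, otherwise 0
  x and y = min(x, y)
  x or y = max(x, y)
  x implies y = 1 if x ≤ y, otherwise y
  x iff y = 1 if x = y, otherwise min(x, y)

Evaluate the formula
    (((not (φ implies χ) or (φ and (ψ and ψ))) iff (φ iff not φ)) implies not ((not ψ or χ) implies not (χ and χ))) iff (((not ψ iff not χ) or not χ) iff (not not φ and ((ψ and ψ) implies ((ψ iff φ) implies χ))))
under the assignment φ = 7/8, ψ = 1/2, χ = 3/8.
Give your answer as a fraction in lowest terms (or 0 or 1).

3/8

φ implies χ = 7/8 implies 3/8 = 3/8
not (φ implies χ) = not 3/8 = 0
ψ and ψ = 1/2 and 1/2 = 1/2
φ and (ψ and ψ) = 7/8 and 1/2 = 1/2
not (φ implies χ) or (φ and (ψ and ψ)) = 0 or 1/2 = 1/2
not φ = not 7/8 = 0
φ iff not φ = 7/8 iff 0 = 0
(not (φ implies χ) or (φ and (ψ and ψ))) iff (φ iff not φ) = 1/2 iff 0 = 0
not ψ = not 1/2 = 0
not ψ or χ = 0 or 3/8 = 3/8
χ and χ = 3/8 and 3/8 = 3/8
not (χ and χ) = not 3/8 = 0
(not ψ or χ) implies not (χ and χ) = 3/8 implies 0 = 0
not ((not ψ or χ) implies not (χ and χ)) = not 0 = 1
((not (φ implies χ) or (φ and (ψ and ψ))) iff (φ iff not φ)) implies not ((not ψ or χ) implies not (χ and χ)) = 0 implies 1 = 1
not ψ = not 1/2 = 0
not χ = not 3/8 = 0
not ψ iff not χ = 0 iff 0 = 1
not χ = not 3/8 = 0
(not ψ iff not χ) or not χ = 1 or 0 = 1
not φ = not 7/8 = 0
not not φ = not 0 = 1
ψ and ψ = 1/2 and 1/2 = 1/2
ψ iff φ = 1/2 iff 7/8 = 1/2
(ψ iff φ) implies χ = 1/2 implies 3/8 = 3/8
(ψ and ψ) implies ((ψ iff φ) implies χ) = 1/2 implies 3/8 = 3/8
not not φ and ((ψ and ψ) implies ((ψ iff φ) implies χ)) = 1 and 3/8 = 3/8
((not ψ iff not χ) or not χ) iff (not not φ and ((ψ and ψ) implies ((ψ iff φ) implies χ))) = 1 iff 3/8 = 3/8
(((not (φ implies χ) or (φ and (ψ and ψ))) iff (φ iff not φ)) implies not ((not ψ or χ) implies not (χ and χ))) iff (((not ψ iff not χ) or not χ) iff (not not φ and ((ψ and ψ) implies ((ψ iff φ) implies χ)))) = 1 iff 3/8 = 3/8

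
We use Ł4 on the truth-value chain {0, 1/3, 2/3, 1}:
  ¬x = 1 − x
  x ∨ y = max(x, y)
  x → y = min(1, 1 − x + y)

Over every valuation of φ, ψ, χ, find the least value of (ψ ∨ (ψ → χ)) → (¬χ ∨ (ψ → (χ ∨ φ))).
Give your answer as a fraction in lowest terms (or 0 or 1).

Take φ = 0, ψ = 1, χ = 1/3:
ψ → χ = 1 → 1/3 = 1/3
ψ ∨ (ψ → χ) = 1 ∨ 1/3 = 1
¬χ = ¬1/3 = 2/3
χ ∨ φ = 1/3 ∨ 0 = 1/3
ψ → (χ ∨ φ) = 1 → 1/3 = 1/3
¬χ ∨ (ψ → (χ ∨ φ)) = 2/3 ∨ 1/3 = 2/3
(ψ ∨ (ψ → χ)) → (¬χ ∨ (ψ → (χ ∨ φ))) = 1 → 2/3 = 2/3
No assignment yields a value below 2/3, so this is the minimum.

2/3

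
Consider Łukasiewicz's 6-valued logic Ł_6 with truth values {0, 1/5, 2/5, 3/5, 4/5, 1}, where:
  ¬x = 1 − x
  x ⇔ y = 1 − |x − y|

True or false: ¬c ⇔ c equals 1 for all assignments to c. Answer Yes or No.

No

Counterexample: take c = 0.
¬c = ¬0 = 1
¬c ⇔ c = 1 ⇔ 0 = 0
This gives 0 ≠ 1.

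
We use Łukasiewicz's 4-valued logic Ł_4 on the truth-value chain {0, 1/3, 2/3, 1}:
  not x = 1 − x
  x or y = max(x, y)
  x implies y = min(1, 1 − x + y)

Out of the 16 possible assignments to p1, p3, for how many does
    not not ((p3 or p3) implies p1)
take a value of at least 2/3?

13

p1 = 0, p3 = 0 ↦ 1  ≥
p1 = 0, p3 = 1/3 ↦ 2/3  ≥
p1 = 0, p3 = 2/3 ↦ 1/3  <
p1 = 0, p3 = 1 ↦ 0  <
p1 = 1/3, p3 = 0 ↦ 1  ≥
p1 = 1/3, p3 = 1/3 ↦ 1  ≥
p1 = 1/3, p3 = 2/3 ↦ 2/3  ≥
p1 = 1/3, p3 = 1 ↦ 1/3  <
p1 = 2/3, p3 = 0 ↦ 1  ≥
p1 = 2/3, p3 = 1/3 ↦ 1  ≥
p1 = 2/3, p3 = 2/3 ↦ 1  ≥
p1 = 2/3, p3 = 1 ↦ 2/3  ≥
p1 = 1, p3 = 0 ↦ 1  ≥
p1 = 1, p3 = 1/3 ↦ 1  ≥
p1 = 1, p3 = 2/3 ↦ 1  ≥
p1 = 1, p3 = 1 ↦ 1  ≥
So 13 of the 16 assignments meet the threshold.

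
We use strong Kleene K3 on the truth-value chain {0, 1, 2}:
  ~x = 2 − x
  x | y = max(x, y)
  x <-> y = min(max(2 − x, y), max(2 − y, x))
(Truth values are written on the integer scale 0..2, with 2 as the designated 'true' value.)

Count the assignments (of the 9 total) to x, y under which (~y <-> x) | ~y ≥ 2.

x = 0, y = 0 ↦ 2  ≥
x = 0, y = 1 ↦ 1  <
x = 0, y = 2 ↦ 2  ≥
x = 1, y = 0 ↦ 2  ≥
x = 1, y = 1 ↦ 1  <
x = 1, y = 2 ↦ 1  <
x = 2, y = 0 ↦ 2  ≥
x = 2, y = 1 ↦ 1  <
x = 2, y = 2 ↦ 0  <
So 4 of the 9 assignments meet the threshold.

4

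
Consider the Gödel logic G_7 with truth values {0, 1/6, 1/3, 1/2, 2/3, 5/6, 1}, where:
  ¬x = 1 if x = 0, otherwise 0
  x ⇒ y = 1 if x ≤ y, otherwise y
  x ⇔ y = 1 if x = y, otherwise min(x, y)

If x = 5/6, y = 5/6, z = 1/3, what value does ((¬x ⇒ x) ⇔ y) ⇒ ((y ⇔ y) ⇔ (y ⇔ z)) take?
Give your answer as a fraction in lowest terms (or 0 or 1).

¬x = ¬5/6 = 0
¬x ⇒ x = 0 ⇒ 5/6 = 1
(¬x ⇒ x) ⇔ y = 1 ⇔ 5/6 = 5/6
y ⇔ y = 5/6 ⇔ 5/6 = 1
y ⇔ z = 5/6 ⇔ 1/3 = 1/3
(y ⇔ y) ⇔ (y ⇔ z) = 1 ⇔ 1/3 = 1/3
((¬x ⇒ x) ⇔ y) ⇒ ((y ⇔ y) ⇔ (y ⇔ z)) = 5/6 ⇒ 1/3 = 1/3

1/3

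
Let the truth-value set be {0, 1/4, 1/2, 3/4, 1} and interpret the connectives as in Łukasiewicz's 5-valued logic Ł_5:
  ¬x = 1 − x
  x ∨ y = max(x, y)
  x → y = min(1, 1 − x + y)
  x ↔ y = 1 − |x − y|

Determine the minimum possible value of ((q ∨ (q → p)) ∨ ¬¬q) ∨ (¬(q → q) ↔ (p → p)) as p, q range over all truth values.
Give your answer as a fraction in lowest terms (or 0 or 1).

1/2

Take p = 0, q = 1/2:
q → p = 1/2 → 0 = 1/2
q ∨ (q → p) = 1/2 ∨ 1/2 = 1/2
¬q = ¬1/2 = 1/2
¬¬q = ¬1/2 = 1/2
(q ∨ (q → p)) ∨ ¬¬q = 1/2 ∨ 1/2 = 1/2
q → q = 1/2 → 1/2 = 1
¬(q → q) = ¬1 = 0
p → p = 0 → 0 = 1
¬(q → q) ↔ (p → p) = 0 ↔ 1 = 0
((q ∨ (q → p)) ∨ ¬¬q) ∨ (¬(q → q) ↔ (p → p)) = 1/2 ∨ 0 = 1/2
No assignment yields a value below 1/2, so this is the minimum.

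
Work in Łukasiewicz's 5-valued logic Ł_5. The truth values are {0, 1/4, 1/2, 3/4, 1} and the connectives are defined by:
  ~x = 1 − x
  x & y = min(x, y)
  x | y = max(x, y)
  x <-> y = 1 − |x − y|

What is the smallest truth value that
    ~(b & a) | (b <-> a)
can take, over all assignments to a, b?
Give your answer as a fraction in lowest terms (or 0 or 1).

Take a = 1/2, b = 1:
b & a = 1 & 1/2 = 1/2
~(b & a) = ~1/2 = 1/2
b <-> a = 1 <-> 1/2 = 1/2
~(b & a) | (b <-> a) = 1/2 | 1/2 = 1/2
No assignment yields a value below 1/2, so this is the minimum.

1/2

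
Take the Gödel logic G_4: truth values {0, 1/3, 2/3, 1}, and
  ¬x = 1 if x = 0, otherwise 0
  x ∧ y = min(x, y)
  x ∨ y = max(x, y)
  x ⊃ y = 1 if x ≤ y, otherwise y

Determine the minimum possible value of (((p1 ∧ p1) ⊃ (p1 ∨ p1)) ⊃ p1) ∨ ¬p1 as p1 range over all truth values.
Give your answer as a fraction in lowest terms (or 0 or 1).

Take p1 = 1/3:
p1 ∧ p1 = 1/3 ∧ 1/3 = 1/3
p1 ∨ p1 = 1/3 ∨ 1/3 = 1/3
(p1 ∧ p1) ⊃ (p1 ∨ p1) = 1/3 ⊃ 1/3 = 1
((p1 ∧ p1) ⊃ (p1 ∨ p1)) ⊃ p1 = 1 ⊃ 1/3 = 1/3
¬p1 = ¬1/3 = 0
(((p1 ∧ p1) ⊃ (p1 ∨ p1)) ⊃ p1) ∨ ¬p1 = 1/3 ∨ 0 = 1/3
No assignment yields a value below 1/3, so this is the minimum.

1/3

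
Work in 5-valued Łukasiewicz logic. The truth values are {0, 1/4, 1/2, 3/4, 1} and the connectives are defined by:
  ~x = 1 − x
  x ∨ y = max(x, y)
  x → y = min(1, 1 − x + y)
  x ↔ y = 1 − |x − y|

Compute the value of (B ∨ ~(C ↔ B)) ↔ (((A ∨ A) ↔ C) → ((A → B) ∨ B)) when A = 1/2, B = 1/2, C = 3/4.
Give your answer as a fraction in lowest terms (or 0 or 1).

1/2

C ↔ B = 3/4 ↔ 1/2 = 3/4
~(C ↔ B) = ~3/4 = 1/4
B ∨ ~(C ↔ B) = 1/2 ∨ 1/4 = 1/2
A ∨ A = 1/2 ∨ 1/2 = 1/2
(A ∨ A) ↔ C = 1/2 ↔ 3/4 = 3/4
A → B = 1/2 → 1/2 = 1
(A → B) ∨ B = 1 ∨ 1/2 = 1
((A ∨ A) ↔ C) → ((A → B) ∨ B) = 3/4 → 1 = 1
(B ∨ ~(C ↔ B)) ↔ (((A ∨ A) ↔ C) → ((A → B) ∨ B)) = 1/2 ↔ 1 = 1/2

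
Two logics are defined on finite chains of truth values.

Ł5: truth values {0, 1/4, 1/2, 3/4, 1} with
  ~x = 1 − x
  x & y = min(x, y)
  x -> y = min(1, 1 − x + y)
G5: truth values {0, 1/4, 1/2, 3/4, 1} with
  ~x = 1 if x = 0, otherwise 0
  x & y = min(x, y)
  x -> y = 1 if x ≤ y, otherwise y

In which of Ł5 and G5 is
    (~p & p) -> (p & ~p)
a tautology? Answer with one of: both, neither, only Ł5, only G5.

both

In Ł5: every assignment gives 1 — tautology.
In G5: every assignment gives 1 — tautology.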